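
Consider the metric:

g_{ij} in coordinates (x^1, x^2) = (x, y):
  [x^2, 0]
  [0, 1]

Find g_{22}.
With x^1 = x, x^2 = y, g_{22} = g_{yy} is the row-2, column-2 entry of the matrix.
g_{22} = 1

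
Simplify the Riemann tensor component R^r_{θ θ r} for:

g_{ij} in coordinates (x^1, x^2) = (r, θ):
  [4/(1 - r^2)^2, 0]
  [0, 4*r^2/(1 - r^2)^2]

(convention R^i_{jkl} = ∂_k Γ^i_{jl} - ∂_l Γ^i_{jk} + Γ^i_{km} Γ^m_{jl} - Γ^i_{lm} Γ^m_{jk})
Non-zero Christoffel symbols (Γ^k_{ij} = Γ^k_{ji}):
Γ^r_{r r} = 2*r/(1 - r^2)
Γ^r_{θ θ} = (r^3 + r)/(r^2 - 1)
Γ^θ_{r θ} = (-r^2 - 1)/(r^3 - r)
R^r_{θ θ r} = ∂_θ Γ^r_{θ r} - ∂_r Γ^r_{θ θ} + Γ^r_{θ m} Γ^m_{θ r} - Γ^r_{r m} Γ^m_{θ θ}
  = (0) - ((r^4 - 4*r^2 - 1)/(r^2 - 1)^2) + (-(r^2 + 1)^2/(r^2 - 1)^2) - (-2*r^2*(r^2 + 1)/(r^2 - 1)^2) = 4*r^2/(r^2 - 1)^2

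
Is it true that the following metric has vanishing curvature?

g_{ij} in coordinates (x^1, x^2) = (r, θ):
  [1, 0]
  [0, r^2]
Non-zero Christoffel symbols:
Γ^r_{θ θ} = -r
Γ^θ_{r θ} = 1/r
Ricci tensor: R_{rr} = 0, R_{rθ} = 0, R_{θθ} = 0
All R_{ij} vanish; in 2 dimensions the Riemann tensor is fully determined by the Ricci tensor, so R^i_{jkl} = 0: the metric is flat (curvilinear coordinates on flat space).
Yes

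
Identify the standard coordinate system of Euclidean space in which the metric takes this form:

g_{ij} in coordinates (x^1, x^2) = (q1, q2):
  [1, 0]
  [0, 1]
All components are constant and the metric is the identity, i.e. orthonormal rectilinear coordinates.
Cartesian (2D) coordinates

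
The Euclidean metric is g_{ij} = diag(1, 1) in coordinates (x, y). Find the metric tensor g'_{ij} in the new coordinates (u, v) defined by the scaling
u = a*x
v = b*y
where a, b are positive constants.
Invert the transformation: x = u/a, y = v/b
g'_{ij} = (∂x^k/∂x'^i)(∂x^l/∂x'^j) g_{kl}; with g_{kl} = δ_{kl} this is Σ_k (∂x^k/∂x'^i)(∂x^k/∂x'^j).
Jacobian: ∂x/∂u = 1/a, ∂x/∂v = 0, ∂y/∂u = 0, ∂y/∂v = 1/b
g'_{uu} = (1/a)(1/a) + (0)(0) = 1/a^2
g'_{uv} = (1/a)(0) + (0)(1/b) = 0
g'_{vv} = (0)(0) + (1/b)(1/b) = 1/b^2
g'_{ij} = diag(1/a^2, 1/b^2)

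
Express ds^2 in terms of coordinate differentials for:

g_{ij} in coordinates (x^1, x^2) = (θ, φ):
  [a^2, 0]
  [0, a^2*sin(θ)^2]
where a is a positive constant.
ds^2 = g_{ij} dx^i dx^j; only the non-zero components contribute.
ds^2 = a^2 dθ^2 + a^2*sin(θ)^2 dφ^2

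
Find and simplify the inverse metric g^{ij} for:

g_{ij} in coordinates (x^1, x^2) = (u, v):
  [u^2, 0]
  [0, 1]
The metric is diagonal, so g^{ij} is diagonal with entries 1/g_{ii}: diag(1/(u^2), 1).
g^{ij}:
  [1/u^2, 0]
  [0, 1]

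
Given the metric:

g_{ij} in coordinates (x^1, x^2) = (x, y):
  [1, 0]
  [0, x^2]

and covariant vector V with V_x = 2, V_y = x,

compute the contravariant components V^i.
Inverse metric (diagonal): g^{xx} = 1, g^{yy} = 1/x^2
V^i = g^{ij} V_j:
V^x = (1)(2) + (0)(x) = 2
V^y = (0)(2) + (1/x^2)(x) = 1/x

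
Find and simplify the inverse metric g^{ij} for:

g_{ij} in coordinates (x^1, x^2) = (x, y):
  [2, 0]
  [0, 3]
The metric is diagonal, so g^{ij} is diagonal with entries 1/g_{ii}: diag(1/2, 1/3).
g^{ij}:
  [1/2, 0]
  [0, 1/3]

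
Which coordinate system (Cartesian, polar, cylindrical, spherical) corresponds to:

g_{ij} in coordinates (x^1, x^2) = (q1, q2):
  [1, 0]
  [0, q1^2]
The line element ds^2 = dq1^2 + q1^2 dq2^2 is dr^2 + r^2 dθ^2 with q1 = r, q2 = θ.
polar coordinates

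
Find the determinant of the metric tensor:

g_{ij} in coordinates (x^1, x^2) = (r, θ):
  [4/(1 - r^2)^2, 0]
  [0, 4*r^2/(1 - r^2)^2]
For a 2×2 metric: det(g) = g_{11}·g_{22} - g_{12}·g_{21}
= (4/(1 - r^2)^2)·(4*r^2/(1 - r^2)^2) - (0)·(0)
= 16*r^2/(1 - r^2)^4 - 0
det(g) = 16*r^2/(1 - r^2)^4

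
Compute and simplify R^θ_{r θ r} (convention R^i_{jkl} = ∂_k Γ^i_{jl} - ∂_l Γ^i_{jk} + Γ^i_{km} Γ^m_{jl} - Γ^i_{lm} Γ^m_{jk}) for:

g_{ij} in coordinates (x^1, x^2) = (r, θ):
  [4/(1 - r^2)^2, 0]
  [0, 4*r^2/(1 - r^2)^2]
Non-zero Christoffel symbols (Γ^k_{ij} = Γ^k_{ji}):
Γ^r_{r r} = 2*r/(1 - r^2)
Γ^r_{θ θ} = (r^3 + r)/(r^2 - 1)
Γ^θ_{r θ} = (-r^2 - 1)/(r^3 - r)
R^θ_{r θ r} = ∂_θ Γ^θ_{r r} - ∂_r Γ^θ_{r θ} + Γ^θ_{θ m} Γ^m_{r r} - Γ^θ_{r m} Γ^m_{r θ}
  = (0) - ((r^4 + 4*r^2 - 1)/(r^3 - r)^2) + (2*(r^2 + 1)/(r^2 - 1)^2) - ((r^2 + 1)^2/(r^3 - r)^2) = -4/(r^2 - 1)^2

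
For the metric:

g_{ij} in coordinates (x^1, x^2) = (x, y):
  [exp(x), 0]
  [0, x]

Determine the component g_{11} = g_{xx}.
With x^1 = x, x^2 = y, g_{11} = g_{xx} is the row-1, column-1 entry of the matrix.
g_{11} = exp(x)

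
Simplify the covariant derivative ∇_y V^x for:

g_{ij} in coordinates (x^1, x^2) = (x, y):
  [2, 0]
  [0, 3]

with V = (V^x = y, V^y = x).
All Christoffel symbols are zero.
∇_y V^x = ∂_y V^x + Γ^x_{y j} V^j
  = (1) + (0)(y) + (0)(x)
  = 1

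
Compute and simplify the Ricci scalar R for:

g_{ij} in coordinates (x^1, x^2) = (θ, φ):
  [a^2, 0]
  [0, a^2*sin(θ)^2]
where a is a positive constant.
Non-zero Christoffel symbols (Γ^k_{ij} = Γ^k_{ji}):
Γ^θ_{φ φ} = -sin(2*θ)/2
Γ^φ_{θ φ} = 1/tan(θ)
Ricci tensor (R_{ij} = R^k_{ikj}): R_{θθ} = 1, R_{θφ} = 0, R_{φφ} = sin(θ)^2
Inverse metric: g^{θθ} = 1/a^2, g^{φφ} = 1/(a^2*sin(θ)^2)
R = g^{ij} R_{ij} = (1/a^2)(1) + (1/(a^2*sin(θ)^2))(sin(θ)^2) = 2/a^2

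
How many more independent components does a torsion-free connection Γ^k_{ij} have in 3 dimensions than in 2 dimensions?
Independent components in n dimensions: n × n(n+1)/2 = n^2(n+1)/2.
3D: 3 × 6 = 18
2D: 2 × 3 = 6
Difference = 18 - 6 = 12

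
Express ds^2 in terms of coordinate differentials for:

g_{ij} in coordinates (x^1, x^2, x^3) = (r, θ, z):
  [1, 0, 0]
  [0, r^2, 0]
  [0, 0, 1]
ds^2 = g_{ij} dx^i dx^j; only the non-zero components contribute.
ds^2 = dr^2 + r^2 dθ^2 + dz^2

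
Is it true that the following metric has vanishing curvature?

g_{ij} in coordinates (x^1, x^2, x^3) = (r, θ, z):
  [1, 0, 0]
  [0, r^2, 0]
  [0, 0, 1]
Non-zero Christoffel symbols:
Γ^r_{θ θ} = -r
Γ^θ_{r θ} = 1/r
Ricci tensor: R_{rr} = 0, R_{rθ} = 0, R_{rz} = 0, R_{θθ} = 0, R_{θz} = 0, R_{zz} = 0
All R_{ij} vanish; in 3 dimensions the Riemann tensor is fully determined by the Ricci tensor, so R^i_{jkl} = 0: the metric is flat (curvilinear coordinates on flat space).
Yes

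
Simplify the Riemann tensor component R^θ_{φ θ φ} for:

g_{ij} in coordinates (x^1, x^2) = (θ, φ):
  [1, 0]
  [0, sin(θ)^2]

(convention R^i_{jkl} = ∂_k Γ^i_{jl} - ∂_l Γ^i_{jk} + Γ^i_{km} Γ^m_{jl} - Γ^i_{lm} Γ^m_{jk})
Non-zero Christoffel symbols (Γ^k_{ij} = Γ^k_{ji}):
Γ^θ_{φ φ} = -sin(2*θ)/2
Γ^φ_{θ φ} = 1/tan(θ)
R^θ_{φ θ φ} = ∂_θ Γ^θ_{φ φ} - ∂_φ Γ^θ_{φ θ} + Γ^θ_{θ m} Γ^m_{φ φ} - Γ^θ_{φ m} Γ^m_{φ θ}
  = (-cos(2*θ)) - (0) + (0) - (-cos(θ)^2) = sin(θ)^2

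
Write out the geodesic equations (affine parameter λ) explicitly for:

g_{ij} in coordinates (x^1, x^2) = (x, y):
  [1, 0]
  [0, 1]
Geodesic equation: d^2x^k/dλ^2 + Γ^k_{ij} (dx^i/dλ)(dx^j/dλ) = 0.
All Christoffel symbols vanish, so the geodesics are straight lines:
d^2x/dλ^2 = 0
d^2y/dλ^2 = 0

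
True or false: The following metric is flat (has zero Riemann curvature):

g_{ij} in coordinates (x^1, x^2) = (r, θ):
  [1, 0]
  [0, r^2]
Non-zero Christoffel symbols:
Γ^r_{θ θ} = -r
Γ^θ_{r θ} = 1/r
Ricci tensor: R_{rr} = 0, R_{rθ} = 0, R_{θθ} = 0
All R_{ij} vanish; in 2 dimensions the Riemann tensor is fully determined by the Ricci tensor, so R^i_{jkl} = 0: the metric is flat (curvilinear coordinates on flat space).
True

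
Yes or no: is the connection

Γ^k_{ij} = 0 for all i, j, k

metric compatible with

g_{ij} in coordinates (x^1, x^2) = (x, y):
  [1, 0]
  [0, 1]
Using ∇_k g_{ij} = ∂_k g_{ij} - Γ^m_{ki} g_{mj} - Γ^m_{kj} g_{im}:
e.g. ∇_x g_{xy} = (0) - (0) - (0) = 0
Every component ∇_k g_{ij} vanishes: the connection is metric compatible.
Yes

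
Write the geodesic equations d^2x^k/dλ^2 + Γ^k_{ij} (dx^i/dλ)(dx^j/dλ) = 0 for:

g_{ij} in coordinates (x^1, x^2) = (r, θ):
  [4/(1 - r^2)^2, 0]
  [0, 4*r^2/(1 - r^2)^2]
Geodesic equation: d^2x^k/dλ^2 + Γ^k_{ij} (dx^i/dλ)(dx^j/dλ) = 0.
Non-zero Christoffel symbols:
Γ^r_{r r} = 2*r/(1 - r^2)
Γ^r_{θ θ} = (r^3 + r)/(r^2 - 1)
Γ^θ_{r θ} = (-r^2 - 1)/(r^3 - r)
Substituting (the symmetric pair Γ^k_{ij}, Γ^k_{ji} combines into a factor 2):
d^2r/dλ^2 + (2*r/(1 - r^2)) (dr/dλ)^2 + ((r^3 + r)/(r^2 - 1)) (dθ/dλ)^2 = 0
d^2θ/dλ^2 + ((-2*r^2 - 2)/(r^3 - r)) (dr/dλ)(dθ/dλ) = 0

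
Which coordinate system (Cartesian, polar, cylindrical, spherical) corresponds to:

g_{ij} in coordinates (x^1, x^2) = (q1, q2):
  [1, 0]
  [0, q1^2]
The line element ds^2 = dq1^2 + q1^2 dq2^2 is dr^2 + r^2 dθ^2 with q1 = r, q2 = θ.
polar coordinates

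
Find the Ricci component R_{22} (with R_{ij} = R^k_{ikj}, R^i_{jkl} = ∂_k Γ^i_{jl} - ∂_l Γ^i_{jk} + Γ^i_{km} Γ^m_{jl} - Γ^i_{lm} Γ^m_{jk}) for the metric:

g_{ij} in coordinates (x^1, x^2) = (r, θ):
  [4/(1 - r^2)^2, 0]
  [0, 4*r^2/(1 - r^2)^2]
Non-zero Christoffel symbols (Γ^k_{ij} = Γ^k_{ji}):
Γ^r_{r r} = 2*r/(1 - r^2)
Γ^r_{θ θ} = (r^3 + r)/(r^2 - 1)
Γ^θ_{r θ} = (-r^2 - 1)/(r^3 - r)
R^r_{θ r θ} = ∂_r Γ^r_{θ θ} - ∂_θ Γ^r_{θ r} + Γ^r_{r m} Γ^m_{θ θ} - Γ^r_{θ m} Γ^m_{θ r}
  = ((r^4 - 4*r^2 - 1)/(r^2 - 1)^2) - (0) + (-2*r^2*(r^2 + 1)/(r^2 - 1)^2) - (-(r^2 + 1)^2/(r^2 - 1)^2) = -4*r^2/(r^2 - 1)^2
R^θ_{θ θ θ} = 0 (a repeated index in an antisymmetric pair)
R_{θθ} = R^r_{θ r θ} + R^θ_{θ θ θ} = (-4*r^2/(r^2 - 1)^2) + (0) = -4*r^2/(r^2 - 1)^2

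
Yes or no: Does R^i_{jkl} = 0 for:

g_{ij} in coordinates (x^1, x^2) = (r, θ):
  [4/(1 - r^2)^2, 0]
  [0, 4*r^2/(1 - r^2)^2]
Non-zero Christoffel symbols:
Γ^r_{r r} = 2*r/(1 - r^2)
Γ^r_{θ θ} = (r^3 + r)/(r^2 - 1)
Γ^θ_{r θ} = (-r^2 - 1)/(r^3 - r)
Ricci tensor: R_{rr} = -4/(r^2 - 1)^2, R_{rθ} = 0, R_{θθ} = -4*r^2/(r^2 - 1)^2
The Ricci tensor is non-zero, so the Riemann tensor is non-zero: not flat.
No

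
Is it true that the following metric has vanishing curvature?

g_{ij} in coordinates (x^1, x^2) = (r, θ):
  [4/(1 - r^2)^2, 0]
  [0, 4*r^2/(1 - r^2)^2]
Non-zero Christoffel symbols:
Γ^r_{r r} = 2*r/(1 - r^2)
Γ^r_{θ θ} = (r^3 + r)/(r^2 - 1)
Γ^θ_{r θ} = (-r^2 - 1)/(r^3 - r)
Ricci tensor: R_{rr} = -4/(r^2 - 1)^2, R_{rθ} = 0, R_{θθ} = -4*r^2/(r^2 - 1)^2
The Ricci tensor is non-zero, so the Riemann tensor is non-zero: not flat.
No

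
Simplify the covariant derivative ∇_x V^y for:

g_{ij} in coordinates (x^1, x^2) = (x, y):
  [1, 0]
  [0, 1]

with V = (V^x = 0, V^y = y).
All Christoffel symbols are zero.
∇_x V^y = ∂_x V^y + Γ^y_{x j} V^j
  = (0) + (0)(0) + (0)(y)
  = 0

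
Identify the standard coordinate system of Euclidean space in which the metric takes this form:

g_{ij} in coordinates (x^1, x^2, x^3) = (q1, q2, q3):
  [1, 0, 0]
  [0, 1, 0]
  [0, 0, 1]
All components are constant and the metric is the identity, i.e. orthonormal rectilinear coordinates.
Cartesian (3D) coordinates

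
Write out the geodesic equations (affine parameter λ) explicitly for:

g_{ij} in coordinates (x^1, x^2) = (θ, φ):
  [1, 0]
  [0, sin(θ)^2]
Geodesic equation: d^2x^k/dλ^2 + Γ^k_{ij} (dx^i/dλ)(dx^j/dλ) = 0.
Non-zero Christoffel symbols:
Γ^θ_{φ φ} = -sin(2*θ)/2
Γ^φ_{θ φ} = 1/tan(θ)
Substituting (the symmetric pair Γ^k_{ij}, Γ^k_{ji} combines into a factor 2):
d^2θ/dλ^2 - (sin(2*θ)/2) (dφ/dλ)^2 = 0
d^2φ/dλ^2 + (2/tan(θ)) (dθ/dλ)(dφ/dλ) = 0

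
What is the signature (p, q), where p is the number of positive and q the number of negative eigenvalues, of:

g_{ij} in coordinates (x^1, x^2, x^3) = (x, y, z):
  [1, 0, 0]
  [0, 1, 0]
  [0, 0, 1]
The metric is diagonal, so its eigenvalues are the diagonal entries: 1, 1, 1 (at a generic point, where coordinate-dependent entries are positive).
3 positive, 0 negative.
(3, 0) - Riemannian (positive definite)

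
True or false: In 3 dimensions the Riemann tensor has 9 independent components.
n^2(n^2-1)/12 = 9·8/12 = 6 independent components for n = 3.
False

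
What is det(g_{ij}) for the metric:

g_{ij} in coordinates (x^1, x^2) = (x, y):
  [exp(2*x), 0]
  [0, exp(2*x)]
For a 2×2 metric: det(g) = g_{11}·g_{22} - g_{12}·g_{21}
= (exp(2*x))·(exp(2*x)) - (0)·(0)
= exp(4*x) - 0
det(g) = exp(4*x)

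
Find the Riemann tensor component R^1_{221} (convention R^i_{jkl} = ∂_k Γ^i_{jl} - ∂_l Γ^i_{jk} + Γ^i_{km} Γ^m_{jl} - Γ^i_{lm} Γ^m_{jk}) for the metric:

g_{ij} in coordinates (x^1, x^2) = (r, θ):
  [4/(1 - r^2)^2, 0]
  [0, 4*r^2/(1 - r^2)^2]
Non-zero Christoffel symbols (Γ^k_{ij} = Γ^k_{ji}):
Γ^r_{r r} = 2*r/(1 - r^2)
Γ^r_{θ θ} = (r^3 + r)/(r^2 - 1)
Γ^θ_{r θ} = (-r^2 - 1)/(r^3 - r)
R^r_{θ θ r} = ∂_θ Γ^r_{θ r} - ∂_r Γ^r_{θ θ} + Γ^r_{θ m} Γ^m_{θ r} - Γ^r_{r m} Γ^m_{θ θ}
  = (0) - ((r^4 - 4*r^2 - 1)/(r^2 - 1)^2) + (-(r^2 + 1)^2/(r^2 - 1)^2) - (-2*r^2*(r^2 + 1)/(r^2 - 1)^2) = 4*r^2/(r^2 - 1)^2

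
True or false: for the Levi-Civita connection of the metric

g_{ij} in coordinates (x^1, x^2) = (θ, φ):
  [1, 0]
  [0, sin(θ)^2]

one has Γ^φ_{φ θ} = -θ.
Γ^φ_{φ θ} = (1/2) g^{φφ} (∂_φ g_{φθ} + ∂_θ g_{φφ} - ∂_φ g_{φθ}) = (1/2)(1/sin(θ)^2)((0) + (sin(2*θ)) - (0)) = 1/tan(θ)
This differs from the proposed value -θ.
False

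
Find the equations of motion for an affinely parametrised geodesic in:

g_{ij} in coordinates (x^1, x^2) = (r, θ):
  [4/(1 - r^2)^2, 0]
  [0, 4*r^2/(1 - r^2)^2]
Geodesic equation: d^2x^k/dλ^2 + Γ^k_{ij} (dx^i/dλ)(dx^j/dλ) = 0.
Non-zero Christoffel symbols:
Γ^r_{r r} = 2*r/(1 - r^2)
Γ^r_{θ θ} = (r^3 + r)/(r^2 - 1)
Γ^θ_{r θ} = (-r^2 - 1)/(r^3 - r)
Substituting (the symmetric pair Γ^k_{ij}, Γ^k_{ji} combines into a factor 2):
d^2r/dλ^2 + (2*r/(1 - r^2)) (dr/dλ)^2 + ((r^3 + r)/(r^2 - 1)) (dθ/dλ)^2 = 0
d^2θ/dλ^2 + ((-2*r^2 - 2)/(r^3 - r)) (dr/dλ)(dθ/dλ) = 0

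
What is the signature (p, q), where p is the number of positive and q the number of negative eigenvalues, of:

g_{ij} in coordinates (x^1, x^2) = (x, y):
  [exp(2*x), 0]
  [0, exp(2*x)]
The metric is diagonal, so its eigenvalues are the diagonal entries: exp(2*x), exp(2*x) (at a generic point, where coordinate-dependent entries are positive).
2 positive, 0 negative.
(2, 0) - Riemannian (positive definite)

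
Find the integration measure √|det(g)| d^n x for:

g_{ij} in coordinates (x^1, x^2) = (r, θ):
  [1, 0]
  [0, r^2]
det(g) = r^2
√|det(g)| = r
Volume element: dV = r dr dθ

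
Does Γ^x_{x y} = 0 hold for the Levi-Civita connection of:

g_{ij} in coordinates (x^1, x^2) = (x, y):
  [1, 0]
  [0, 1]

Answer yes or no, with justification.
Γ^x_{x y} = (1/2) g^{xx} (∂_x g_{xy} + ∂_y g_{xx} - ∂_x g_{xy}) = (1/2)(1)((0) + (0) - (0)) = 0
This equals the proposed value 0.
Yes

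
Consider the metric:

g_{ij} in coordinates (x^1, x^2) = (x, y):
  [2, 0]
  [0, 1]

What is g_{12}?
With x^1 = x, x^2 = y, g_{12} = g_{xy} is the row-1, column-2 entry of the matrix.
g_{12} = 0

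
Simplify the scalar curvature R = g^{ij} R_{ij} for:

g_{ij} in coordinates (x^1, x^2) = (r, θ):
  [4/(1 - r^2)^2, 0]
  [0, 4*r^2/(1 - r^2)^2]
Non-zero Christoffel symbols (Γ^k_{ij} = Γ^k_{ji}):
Γ^r_{r r} = 2*r/(1 - r^2)
Γ^r_{θ θ} = (r^3 + r)/(r^2 - 1)
Γ^θ_{r θ} = (-r^2 - 1)/(r^3 - r)
Ricci tensor (R_{ij} = R^k_{ikj}): R_{rr} = -4/(r^2 - 1)^2, R_{rθ} = 0, R_{θθ} = -4*r^2/(r^2 - 1)^2
Inverse metric: g^{rr} = (1 - r^2)^2/4, g^{θθ} = (1 - r^2)^2/(4*r^2)
R = g^{ij} R_{ij} = ((1 - r^2)^2/4)(-4/(r^2 - 1)^2) + ((1 - r^2)^2/(4*r^2))(-4*r^2/(r^2 - 1)^2) = -2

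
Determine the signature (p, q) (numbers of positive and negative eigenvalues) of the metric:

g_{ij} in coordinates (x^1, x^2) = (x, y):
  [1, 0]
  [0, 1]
The metric is diagonal, so its eigenvalues are the diagonal entries: 1, 1 (at a generic point, where coordinate-dependent entries are positive).
2 positive, 0 negative.
(2, 0) - Riemannian (positive definite)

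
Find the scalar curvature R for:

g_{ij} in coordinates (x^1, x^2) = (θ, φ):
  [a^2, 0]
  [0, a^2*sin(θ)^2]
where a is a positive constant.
Non-zero Christoffel symbols (Γ^k_{ij} = Γ^k_{ji}):
Γ^θ_{φ φ} = -sin(2*θ)/2
Γ^φ_{θ φ} = 1/tan(θ)
Ricci tensor (R_{ij} = R^k_{ikj}): R_{θθ} = 1, R_{θφ} = 0, R_{φφ} = sin(θ)^2
Inverse metric: g^{θθ} = 1/a^2, g^{φφ} = 1/(a^2*sin(θ)^2)
R = g^{ij} R_{ij} = (1/a^2)(1) + (1/(a^2*sin(θ)^2))(sin(θ)^2) = 2/a^2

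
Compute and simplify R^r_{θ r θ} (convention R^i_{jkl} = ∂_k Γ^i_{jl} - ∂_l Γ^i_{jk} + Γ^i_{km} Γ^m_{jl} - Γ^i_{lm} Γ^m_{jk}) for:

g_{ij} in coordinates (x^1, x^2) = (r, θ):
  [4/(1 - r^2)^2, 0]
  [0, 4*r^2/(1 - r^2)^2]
Non-zero Christoffel symbols (Γ^k_{ij} = Γ^k_{ji}):
Γ^r_{r r} = 2*r/(1 - r^2)
Γ^r_{θ θ} = (r^3 + r)/(r^2 - 1)
Γ^θ_{r θ} = (-r^2 - 1)/(r^3 - r)
R^r_{θ r θ} = ∂_r Γ^r_{θ θ} - ∂_θ Γ^r_{θ r} + Γ^r_{r m} Γ^m_{θ θ} - Γ^r_{θ m} Γ^m_{θ r}
  = ((r^4 - 4*r^2 - 1)/(r^2 - 1)^2) - (0) + (-2*r^2*(r^2 + 1)/(r^2 - 1)^2) - (-(r^2 + 1)^2/(r^2 - 1)^2) = -4*r^2/(r^2 - 1)^2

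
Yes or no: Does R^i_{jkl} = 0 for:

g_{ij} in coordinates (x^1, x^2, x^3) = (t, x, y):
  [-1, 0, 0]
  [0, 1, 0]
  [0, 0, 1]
All metric components are constant, so every Christoffel symbol vanishes and R^i_{jkl} = 0.
Yes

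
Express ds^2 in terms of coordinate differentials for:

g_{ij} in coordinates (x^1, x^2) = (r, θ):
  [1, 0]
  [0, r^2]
ds^2 = g_{ij} dx^i dx^j; only the non-zero components contribute.
ds^2 = dr^2 + r^2 dθ^2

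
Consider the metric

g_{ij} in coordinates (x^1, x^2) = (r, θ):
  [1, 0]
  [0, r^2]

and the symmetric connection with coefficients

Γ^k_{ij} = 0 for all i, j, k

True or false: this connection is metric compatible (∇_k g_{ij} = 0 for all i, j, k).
Using ∇_k g_{ij} = ∂_k g_{ij} - Γ^m_{ki} g_{mj} - Γ^m_{kj} g_{im}:
∇_r g_{θθ} = (2*r) - (0) - (0) = 2*r ≠ 0
So the connection is not metric compatible (it is not the Levi-Civita connection).
False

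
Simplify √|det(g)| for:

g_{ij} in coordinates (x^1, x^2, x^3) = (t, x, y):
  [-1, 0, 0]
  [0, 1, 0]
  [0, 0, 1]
det(g) = -1
√|det(g)| = 1
Volume element: dV = 1 dt dx dy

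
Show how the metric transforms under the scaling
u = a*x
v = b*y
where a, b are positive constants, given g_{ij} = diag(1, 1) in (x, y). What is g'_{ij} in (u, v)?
Invert the transformation: x = u/a, y = v/b
g'_{ij} = (∂x^k/∂x'^i)(∂x^l/∂x'^j) g_{kl}; with g_{kl} = δ_{kl} this is Σ_k (∂x^k/∂x'^i)(∂x^k/∂x'^j).
Jacobian: ∂x/∂u = 1/a, ∂x/∂v = 0, ∂y/∂u = 0, ∂y/∂v = 1/b
g'_{uu} = (1/a)(1/a) + (0)(0) = 1/a^2
g'_{uv} = (1/a)(0) + (0)(1/b) = 0
g'_{vv} = (0)(0) + (1/b)(1/b) = 1/b^2
g'_{ij} = diag(1/a^2, 1/b^2)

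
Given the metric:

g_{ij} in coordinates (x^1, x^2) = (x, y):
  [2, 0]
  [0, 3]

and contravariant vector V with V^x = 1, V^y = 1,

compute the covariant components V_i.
V_i = g_{ij} V^j:
V_x = (2)(1) + (0)(1) = 2
V_y = (0)(1) + (3)(1) = 3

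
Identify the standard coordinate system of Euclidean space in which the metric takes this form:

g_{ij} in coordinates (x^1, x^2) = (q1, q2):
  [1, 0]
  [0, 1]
All components are constant and the metric is the identity, i.e. orthonormal rectilinear coordinates.
Cartesian (2D) coordinates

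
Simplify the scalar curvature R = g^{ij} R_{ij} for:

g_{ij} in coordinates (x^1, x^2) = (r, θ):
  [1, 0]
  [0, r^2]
Non-zero Christoffel symbols (Γ^k_{ij} = Γ^k_{ji}):
Γ^r_{θ θ} = -r
Γ^θ_{r θ} = 1/r
Ricci tensor (R_{ij} = R^k_{ikj}): R_{rr} = 0, R_{rθ} = 0, R_{θθ} = 0
Inverse metric: g^{rr} = 1, g^{θθ} = 1/r^2
R = g^{ij} R_{ij} = (1)(0) + (1/r^2)(0) = 0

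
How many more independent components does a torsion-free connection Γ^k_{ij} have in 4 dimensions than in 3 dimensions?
Independent components in n dimensions: n × n(n+1)/2 = n^2(n+1)/2.
4D: 4 × 10 = 40
3D: 3 × 6 = 18
Difference = 40 - 18 = 22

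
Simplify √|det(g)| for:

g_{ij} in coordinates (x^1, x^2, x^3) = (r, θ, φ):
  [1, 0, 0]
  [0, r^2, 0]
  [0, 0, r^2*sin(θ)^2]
det(g) = r^4*sin(θ)^2
√|det(g)| = r^2*sin(θ) (taking 0 < θ < π so that |sin(θ)| = sin(θ))
Volume element: dV = r^2*sin(θ) dr dθ dφ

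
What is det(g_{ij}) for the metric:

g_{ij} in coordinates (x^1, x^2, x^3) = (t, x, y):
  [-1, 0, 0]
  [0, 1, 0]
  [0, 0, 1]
Diagonal metric: det(g) = g_{11}·g_{22}·g_{33}
= (-1)·(1)·(1)
det(g) = -1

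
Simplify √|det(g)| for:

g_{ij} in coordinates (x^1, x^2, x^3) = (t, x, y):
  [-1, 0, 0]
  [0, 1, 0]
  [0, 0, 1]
det(g) = -1
√|det(g)| = 1
Volume element: dV = 1 dt dx dy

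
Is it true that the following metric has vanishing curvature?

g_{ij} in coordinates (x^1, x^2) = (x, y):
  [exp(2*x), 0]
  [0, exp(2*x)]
Non-zero Christoffel symbols:
Γ^x_{x x} = 1
Γ^x_{y y} = -1
Γ^y_{x y} = 1
Ricci tensor: R_{xx} = 0, R_{xy} = 0, R_{yy} = 0
All R_{ij} vanish; in 2 dimensions the Riemann tensor is fully determined by the Ricci tensor, so R^i_{jkl} = 0: the metric is flat (curvilinear coordinates on flat space).
Yes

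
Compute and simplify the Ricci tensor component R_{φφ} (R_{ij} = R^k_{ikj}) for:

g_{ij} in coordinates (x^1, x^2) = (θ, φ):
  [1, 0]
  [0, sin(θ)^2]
Non-zero Christoffel symbols (Γ^k_{ij} = Γ^k_{ji}):
Γ^θ_{φ φ} = -sin(2*θ)/2
Γ^φ_{θ φ} = 1/tan(θ)
R^θ_{φ θ φ} = ∂_θ Γ^θ_{φ φ} - ∂_φ Γ^θ_{φ θ} + Γ^θ_{θ m} Γ^m_{φ φ} - Γ^θ_{φ m} Γ^m_{φ θ}
  = (-cos(2*θ)) - (0) + (0) - (-cos(θ)^2) = sin(θ)^2
R^φ_{φ φ φ} = 0 (a repeated index in an antisymmetric pair)
R_{φφ} = R^θ_{φ θ φ} + R^φ_{φ φ φ} = (sin(θ)^2) + (0) = sin(θ)^2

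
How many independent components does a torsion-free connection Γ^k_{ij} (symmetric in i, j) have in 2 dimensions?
Γ^k_{ij} has n choices for the upper index and n(n+1)/2 independent symmetric lower index pairs.
Total = 2 × 2×3/2 = 2 × 3 = 6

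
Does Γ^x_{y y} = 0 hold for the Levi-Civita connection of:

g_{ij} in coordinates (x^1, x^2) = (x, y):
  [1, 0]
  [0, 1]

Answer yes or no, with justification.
Γ^x_{y y} = (1/2) g^{xx} (∂_y g_{xy} + ∂_y g_{xy} - ∂_x g_{yy}) = (1/2)(1)((0) + (0) - (0)) = 0
This equals the proposed value 0.
Yes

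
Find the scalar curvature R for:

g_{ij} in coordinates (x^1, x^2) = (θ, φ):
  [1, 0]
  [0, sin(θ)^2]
Non-zero Christoffel symbols (Γ^k_{ij} = Γ^k_{ji}):
Γ^θ_{φ φ} = -sin(2*θ)/2
Γ^φ_{θ φ} = 1/tan(θ)
Ricci tensor (R_{ij} = R^k_{ikj}): R_{θθ} = 1, R_{θφ} = 0, R_{φφ} = sin(θ)^2
Inverse metric: g^{θθ} = 1, g^{φφ} = 1/sin(θ)^2
R = g^{ij} R_{ij} = (1)(1) + (1/sin(θ)^2)(sin(θ)^2) = 2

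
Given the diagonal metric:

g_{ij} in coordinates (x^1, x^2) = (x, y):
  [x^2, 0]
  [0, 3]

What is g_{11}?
With x^1 = x, x^2 = y, g_{11} = g_{xx} is the row-1, column-1 entry of the matrix.
g_{11} = x^2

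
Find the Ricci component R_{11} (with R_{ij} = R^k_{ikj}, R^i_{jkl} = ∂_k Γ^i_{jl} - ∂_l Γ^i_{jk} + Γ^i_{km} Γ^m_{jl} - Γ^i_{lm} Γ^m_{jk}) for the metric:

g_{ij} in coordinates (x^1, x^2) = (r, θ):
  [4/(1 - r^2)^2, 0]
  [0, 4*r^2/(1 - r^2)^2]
Non-zero Christoffel symbols (Γ^k_{ij} = Γ^k_{ji}):
Γ^r_{r r} = 2*r/(1 - r^2)
Γ^r_{θ θ} = (r^3 + r)/(r^2 - 1)
Γ^θ_{r θ} = (-r^2 - 1)/(r^3 - r)
R^r_{r r r} = 0 (a repeated index in an antisymmetric pair)
R^θ_{r θ r} = ∂_θ Γ^θ_{r r} - ∂_r Γ^θ_{r θ} + Γ^θ_{θ m} Γ^m_{r r} - Γ^θ_{r m} Γ^m_{r θ}
  = (0) - ((r^4 + 4*r^2 - 1)/(r^3 - r)^2) + (2*(r^2 + 1)/(r^2 - 1)^2) - ((r^2 + 1)^2/(r^3 - r)^2) = -4/(r^2 - 1)^2
R_{rr} = R^r_{r r r} + R^θ_{r θ r} = (0) + (-4/(r^2 - 1)^2) = -4/(r^2 - 1)^2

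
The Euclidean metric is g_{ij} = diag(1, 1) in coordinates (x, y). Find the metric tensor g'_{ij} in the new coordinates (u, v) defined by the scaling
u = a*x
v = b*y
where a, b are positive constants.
Invert the transformation: x = u/a, y = v/b
g'_{ij} = (∂x^k/∂x'^i)(∂x^l/∂x'^j) g_{kl}; with g_{kl} = δ_{kl} this is Σ_k (∂x^k/∂x'^i)(∂x^k/∂x'^j).
Jacobian: ∂x/∂u = 1/a, ∂x/∂v = 0, ∂y/∂u = 0, ∂y/∂v = 1/b
g'_{uu} = (1/a)(1/a) + (0)(0) = 1/a^2
g'_{uv} = (1/a)(0) + (0)(1/b) = 0
g'_{vv} = (0)(0) + (1/b)(1/b) = 1/b^2
g'_{ij} = diag(1/a^2, 1/b^2)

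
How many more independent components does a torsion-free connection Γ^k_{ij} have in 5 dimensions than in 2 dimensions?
Independent components in n dimensions: n × n(n+1)/2 = n^2(n+1)/2.
5D: 5 × 15 = 75
2D: 2 × 3 = 6
Difference = 75 - 6 = 69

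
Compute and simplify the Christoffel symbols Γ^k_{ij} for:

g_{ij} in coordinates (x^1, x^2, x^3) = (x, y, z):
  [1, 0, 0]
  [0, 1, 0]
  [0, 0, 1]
Using Γ^k_{ij} = (1/2) g^{km} (∂_i g_{mj} + ∂_j g_{mi} - ∂_m g_{ij}); the metric is diagonal, so only the m = k term contributes.
Every metric component is constant, so all ∂_m g_{ij} = 0 and every Christoffel symbol vanishes.
All Christoffel symbols are zero.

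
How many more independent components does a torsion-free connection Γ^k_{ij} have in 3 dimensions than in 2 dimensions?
Independent components in n dimensions: n × n(n+1)/2 = n^2(n+1)/2.
3D: 3 × 6 = 18
2D: 2 × 3 = 6
Difference = 18 - 6 = 12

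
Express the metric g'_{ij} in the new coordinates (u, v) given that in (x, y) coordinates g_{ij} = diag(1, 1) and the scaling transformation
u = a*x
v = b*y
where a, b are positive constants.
Invert the transformation: x = u/a, y = v/b
g'_{ij} = (∂x^k/∂x'^i)(∂x^l/∂x'^j) g_{kl}; with g_{kl} = δ_{kl} this is Σ_k (∂x^k/∂x'^i)(∂x^k/∂x'^j).
Jacobian: ∂x/∂u = 1/a, ∂x/∂v = 0, ∂y/∂u = 0, ∂y/∂v = 1/b
g'_{uu} = (1/a)(1/a) + (0)(0) = 1/a^2
g'_{uv} = (1/a)(0) + (0)(1/b) = 0
g'_{vv} = (0)(0) + (1/b)(1/b) = 1/b^2
g'_{ij} = diag(1/a^2, 1/b^2)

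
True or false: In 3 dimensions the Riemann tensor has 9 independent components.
n^2(n^2-1)/12 = 9·8/12 = 6 independent components for n = 3.
False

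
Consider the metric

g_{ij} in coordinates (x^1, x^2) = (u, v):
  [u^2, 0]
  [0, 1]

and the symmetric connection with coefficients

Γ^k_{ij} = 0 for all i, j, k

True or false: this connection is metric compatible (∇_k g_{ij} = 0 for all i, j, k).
Using ∇_k g_{ij} = ∂_k g_{ij} - Γ^m_{ki} g_{mj} - Γ^m_{kj} g_{im}:
∇_u g_{uu} = (2*u) - (0) - (0) = 2*u ≠ 0
So the connection is not metric compatible (it is not the Levi-Civita connection).
False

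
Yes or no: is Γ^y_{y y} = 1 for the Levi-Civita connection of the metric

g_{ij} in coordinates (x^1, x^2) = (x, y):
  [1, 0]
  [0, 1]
Γ^y_{y y} = (1/2) g^{yy} (∂_y g_{yy} + ∂_y g_{yy} - ∂_y g_{yy}) = (1/2)(1)((0) + (0) - (0)) = 0
This differs from the proposed value 1.
No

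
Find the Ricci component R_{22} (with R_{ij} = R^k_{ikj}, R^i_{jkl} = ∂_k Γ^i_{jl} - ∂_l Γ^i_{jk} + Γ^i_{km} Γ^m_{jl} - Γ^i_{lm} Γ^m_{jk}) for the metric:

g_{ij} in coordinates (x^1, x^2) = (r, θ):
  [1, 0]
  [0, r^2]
Non-zero Christoffel symbols (Γ^k_{ij} = Γ^k_{ji}):
Γ^r_{θ θ} = -r
Γ^θ_{r θ} = 1/r
R^r_{θ r θ} = ∂_r Γ^r_{θ θ} - ∂_θ Γ^r_{θ r} + Γ^r_{r m} Γ^m_{θ θ} - Γ^r_{θ m} Γ^m_{θ r}
  = (-1) - (0) + (0) - (-1) = 0
R^θ_{θ θ θ} = 0 (a repeated index in an antisymmetric pair)
R_{θθ} = R^r_{θ r θ} + R^θ_{θ θ θ} = (0) + (0) = 0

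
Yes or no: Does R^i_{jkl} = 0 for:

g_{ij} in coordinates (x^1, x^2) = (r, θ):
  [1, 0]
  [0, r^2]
Non-zero Christoffel symbols:
Γ^r_{θ θ} = -r
Γ^θ_{r θ} = 1/r
Ricci tensor: R_{rr} = 0, R_{rθ} = 0, R_{θθ} = 0
All R_{ij} vanish; in 2 dimensions the Riemann tensor is fully determined by the Ricci tensor, so R^i_{jkl} = 0: the metric is flat (curvilinear coordinates on flat space).
Yes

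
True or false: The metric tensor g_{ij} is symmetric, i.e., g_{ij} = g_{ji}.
By definition the metric is a symmetric bilinear form, g_{ij} = g_{ji}.
True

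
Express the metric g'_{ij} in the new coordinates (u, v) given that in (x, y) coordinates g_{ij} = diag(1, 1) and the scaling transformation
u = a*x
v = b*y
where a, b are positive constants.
Invert the transformation: x = u/a, y = v/b
g'_{ij} = (∂x^k/∂x'^i)(∂x^l/∂x'^j) g_{kl}; with g_{kl} = δ_{kl} this is Σ_k (∂x^k/∂x'^i)(∂x^k/∂x'^j).
Jacobian: ∂x/∂u = 1/a, ∂x/∂v = 0, ∂y/∂u = 0, ∂y/∂v = 1/b
g'_{uu} = (1/a)(1/a) + (0)(0) = 1/a^2
g'_{uv} = (1/a)(0) + (0)(1/b) = 0
g'_{vv} = (0)(0) + (1/b)(1/b) = 1/b^2
g'_{ij} = diag(1/a^2, 1/b^2)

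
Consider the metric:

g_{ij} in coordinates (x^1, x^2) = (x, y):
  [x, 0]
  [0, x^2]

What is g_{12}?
With x^1 = x, x^2 = y, g_{12} = g_{xy} is the row-1, column-2 entry of the matrix.
g_{12} = 0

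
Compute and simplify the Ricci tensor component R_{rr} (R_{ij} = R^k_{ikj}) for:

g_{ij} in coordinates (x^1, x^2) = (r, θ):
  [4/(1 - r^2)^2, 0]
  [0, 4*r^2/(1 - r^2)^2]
Non-zero Christoffel symbols (Γ^k_{ij} = Γ^k_{ji}):
Γ^r_{r r} = 2*r/(1 - r^2)
Γ^r_{θ θ} = (r^3 + r)/(r^2 - 1)
Γ^θ_{r θ} = (-r^2 - 1)/(r^3 - r)
R^r_{r r r} = 0 (a repeated index in an antisymmetric pair)
R^θ_{r θ r} = ∂_θ Γ^θ_{r r} - ∂_r Γ^θ_{r θ} + Γ^θ_{θ m} Γ^m_{r r} - Γ^θ_{r m} Γ^m_{r θ}
  = (0) - ((r^4 + 4*r^2 - 1)/(r^3 - r)^2) + (2*(r^2 + 1)/(r^2 - 1)^2) - ((r^2 + 1)^2/(r^3 - r)^2) = -4/(r^2 - 1)^2
R_{rr} = R^r_{r r r} + R^θ_{r θ r} = (0) + (-4/(r^2 - 1)^2) = -4/(r^2 - 1)^2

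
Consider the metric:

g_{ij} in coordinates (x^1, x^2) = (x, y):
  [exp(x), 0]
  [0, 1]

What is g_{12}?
With x^1 = x, x^2 = y, g_{12} = g_{xy} is the row-1, column-2 entry of the matrix.
g_{12} = 0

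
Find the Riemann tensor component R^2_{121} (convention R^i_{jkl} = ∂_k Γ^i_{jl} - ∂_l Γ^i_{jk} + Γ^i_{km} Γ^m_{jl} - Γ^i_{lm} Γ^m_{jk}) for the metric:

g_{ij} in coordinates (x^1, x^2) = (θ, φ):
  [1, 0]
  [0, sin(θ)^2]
Non-zero Christoffel symbols (Γ^k_{ij} = Γ^k_{ji}):
Γ^θ_{φ φ} = -sin(2*θ)/2
Γ^φ_{θ φ} = 1/tan(θ)
R^φ_{θ φ θ} = ∂_φ Γ^φ_{θ θ} - ∂_θ Γ^φ_{θ φ} + Γ^φ_{φ m} Γ^m_{θ θ} - Γ^φ_{θ m} Γ^m_{θ φ}
  = (0) - (-1/sin(θ)^2) + (0) - (1/tan(θ)^2) = 1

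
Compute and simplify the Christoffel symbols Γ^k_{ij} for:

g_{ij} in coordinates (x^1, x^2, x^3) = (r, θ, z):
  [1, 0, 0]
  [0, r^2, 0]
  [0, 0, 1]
Using Γ^k_{ij} = (1/2) g^{km} (∂_i g_{mj} + ∂_j g_{mi} - ∂_m g_{ij}); the metric is diagonal, so only the m = k term contributes.
Non-zero symbols (using the symmetry Γ^k_{ij} = Γ^k_{ji}):
Γ^r_{θ θ} = (1/2) g^{rr} (∂_θ g_{rθ} + ∂_θ g_{rθ} - ∂_r g_{θθ}) = (1/2)(1)((0) + (0) - (2*r)) = -r
Γ^θ_{r θ} = (1/2) g^{θθ} (∂_r g_{θθ} + ∂_θ g_{θr} - ∂_θ g_{rθ}) = (1/2)(1/r^2)((2*r) + (0) - (0)) = 1/r
All other Christoffel symbols are zero.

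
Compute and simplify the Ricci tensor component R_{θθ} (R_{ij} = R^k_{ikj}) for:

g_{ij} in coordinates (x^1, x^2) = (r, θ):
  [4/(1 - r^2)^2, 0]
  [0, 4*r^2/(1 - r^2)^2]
Non-zero Christoffel symbols (Γ^k_{ij} = Γ^k_{ji}):
Γ^r_{r r} = 2*r/(1 - r^2)
Γ^r_{θ θ} = (r^3 + r)/(r^2 - 1)
Γ^θ_{r θ} = (-r^2 - 1)/(r^3 - r)
R^r_{θ r θ} = ∂_r Γ^r_{θ θ} - ∂_θ Γ^r_{θ r} + Γ^r_{r m} Γ^m_{θ θ} - Γ^r_{θ m} Γ^m_{θ r}
  = ((r^4 - 4*r^2 - 1)/(r^2 - 1)^2) - (0) + (-2*r^2*(r^2 + 1)/(r^2 - 1)^2) - (-(r^2 + 1)^2/(r^2 - 1)^2) = -4*r^2/(r^2 - 1)^2
R^θ_{θ θ θ} = 0 (a repeated index in an antisymmetric pair)
R_{θθ} = R^r_{θ r θ} + R^θ_{θ θ θ} = (-4*r^2/(r^2 - 1)^2) + (0) = -4*r^2/(r^2 - 1)^2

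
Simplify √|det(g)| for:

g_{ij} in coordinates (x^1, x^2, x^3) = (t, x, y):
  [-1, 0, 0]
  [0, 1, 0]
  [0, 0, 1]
det(g) = -1
√|det(g)| = 1
Volume element: dV = 1 dt dx dy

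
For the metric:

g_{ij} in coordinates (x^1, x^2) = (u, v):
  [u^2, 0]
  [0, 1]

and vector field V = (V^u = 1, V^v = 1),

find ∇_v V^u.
Non-zero Christoffel symbols:
Γ^u_{u u} = 1/u
∇_v V^u = ∂_v V^u + Γ^u_{v j} V^j
  = (0) + (0)(1) + (0)(1)
  = 0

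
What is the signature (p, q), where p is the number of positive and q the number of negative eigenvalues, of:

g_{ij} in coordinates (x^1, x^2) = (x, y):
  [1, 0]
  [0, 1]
The metric is diagonal, so its eigenvalues are the diagonal entries: 1, 1 (at a generic point, where coordinate-dependent entries are positive).
2 positive, 0 negative.
(2, 0) - Riemannian (positive definite)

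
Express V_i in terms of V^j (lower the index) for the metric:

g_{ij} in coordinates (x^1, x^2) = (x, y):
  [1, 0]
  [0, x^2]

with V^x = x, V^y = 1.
V_i = g_{ij} V^j:
V_x = (1)(x) + (0)(1) = x
V_y = (0)(x) + (x^2)(1) = x^2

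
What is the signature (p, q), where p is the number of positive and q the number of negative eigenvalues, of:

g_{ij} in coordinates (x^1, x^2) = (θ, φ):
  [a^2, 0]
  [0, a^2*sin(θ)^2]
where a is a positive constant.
The metric is diagonal, so its eigenvalues are the diagonal entries: a^2, a^2*sin(θ)^2 (at a generic point, where coordinate-dependent entries are positive).
2 positive, 0 negative.
(2, 0) - Riemannian (positive definite)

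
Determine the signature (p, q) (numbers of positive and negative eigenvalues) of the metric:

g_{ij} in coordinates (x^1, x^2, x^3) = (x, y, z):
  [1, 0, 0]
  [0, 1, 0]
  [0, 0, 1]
The metric is diagonal, so its eigenvalues are the diagonal entries: 1, 1, 1 (at a generic point, where coordinate-dependent entries are positive).
3 positive, 0 negative.
(3, 0) - Riemannian (positive definite)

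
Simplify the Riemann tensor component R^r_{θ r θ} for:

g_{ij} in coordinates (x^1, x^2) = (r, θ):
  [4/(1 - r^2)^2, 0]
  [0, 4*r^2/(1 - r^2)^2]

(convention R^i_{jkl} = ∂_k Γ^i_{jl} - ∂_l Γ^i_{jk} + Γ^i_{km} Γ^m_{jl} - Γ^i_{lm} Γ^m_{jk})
Non-zero Christoffel symbols (Γ^k_{ij} = Γ^k_{ji}):
Γ^r_{r r} = 2*r/(1 - r^2)
Γ^r_{θ θ} = (r^3 + r)/(r^2 - 1)
Γ^θ_{r θ} = (-r^2 - 1)/(r^3 - r)
R^r_{θ r θ} = ∂_r Γ^r_{θ θ} - ∂_θ Γ^r_{θ r} + Γ^r_{r m} Γ^m_{θ θ} - Γ^r_{θ m} Γ^m_{θ r}
  = ((r^4 - 4*r^2 - 1)/(r^2 - 1)^2) - (0) + (-2*r^2*(r^2 + 1)/(r^2 - 1)^2) - (-(r^2 + 1)^2/(r^2 - 1)^2) = -4*r^2/(r^2 - 1)^2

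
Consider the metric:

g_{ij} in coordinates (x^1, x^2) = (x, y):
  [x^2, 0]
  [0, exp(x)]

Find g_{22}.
With x^1 = x, x^2 = y, g_{22} = g_{yy} is the row-2, column-2 entry of the matrix.
g_{22} = exp(x)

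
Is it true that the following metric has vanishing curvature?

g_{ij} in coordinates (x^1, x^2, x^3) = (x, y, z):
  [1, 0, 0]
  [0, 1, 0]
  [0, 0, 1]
All metric components are constant, so every Christoffel symbol vanishes and R^i_{jkl} = 0.
Yes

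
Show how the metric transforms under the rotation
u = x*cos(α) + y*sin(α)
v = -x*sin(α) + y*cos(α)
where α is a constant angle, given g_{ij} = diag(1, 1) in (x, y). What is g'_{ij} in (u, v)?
Invert the transformation: x = u*cos(α) - v*sin(α), y = u*sin(α) + v*cos(α)
g'_{ij} = (∂x^k/∂x'^i)(∂x^l/∂x'^j) g_{kl}; with g_{kl} = δ_{kl} this is Σ_k (∂x^k/∂x'^i)(∂x^k/∂x'^j).
Jacobian: ∂x/∂u = cos(α), ∂x/∂v = -sin(α), ∂y/∂u = sin(α), ∂y/∂v = cos(α)
g'_{uu} = (cos(α))(cos(α)) + (sin(α))(sin(α)) = 1
g'_{uv} = (cos(α))(-sin(α)) + (sin(α))(cos(α)) = 0
g'_{vv} = (-sin(α))(-sin(α)) + (cos(α))(cos(α)) = 1
g'_{ij} = diag(1, 1)
The Euclidean metric is invariant under rotations.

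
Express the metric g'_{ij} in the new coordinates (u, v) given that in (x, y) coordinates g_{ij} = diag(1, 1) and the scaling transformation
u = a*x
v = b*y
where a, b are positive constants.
Invert the transformation: x = u/a, y = v/b
g'_{ij} = (∂x^k/∂x'^i)(∂x^l/∂x'^j) g_{kl}; with g_{kl} = δ_{kl} this is Σ_k (∂x^k/∂x'^i)(∂x^k/∂x'^j).
Jacobian: ∂x/∂u = 1/a, ∂x/∂v = 0, ∂y/∂u = 0, ∂y/∂v = 1/b
g'_{uu} = (1/a)(1/a) + (0)(0) = 1/a^2
g'_{uv} = (1/a)(0) + (0)(1/b) = 0
g'_{vv} = (0)(0) + (1/b)(1/b) = 1/b^2
g'_{ij} = diag(1/a^2, 1/b^2)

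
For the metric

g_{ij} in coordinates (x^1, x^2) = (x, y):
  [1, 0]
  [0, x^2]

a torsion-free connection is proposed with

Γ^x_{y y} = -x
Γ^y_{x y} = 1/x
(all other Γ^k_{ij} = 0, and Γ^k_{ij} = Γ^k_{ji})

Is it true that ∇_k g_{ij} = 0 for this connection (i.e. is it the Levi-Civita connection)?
Using ∇_k g_{ij} = ∂_k g_{ij} - Γ^m_{ki} g_{mj} - Γ^m_{kj} g_{im}:
e.g. ∇_x g_{yy} = (2*x) - (x) - (x) = 0
Every component ∇_k g_{ij} vanishes: the connection is metric compatible.
Yes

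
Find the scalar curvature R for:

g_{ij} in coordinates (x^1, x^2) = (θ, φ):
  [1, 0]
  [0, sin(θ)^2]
Non-zero Christoffel symbols (Γ^k_{ij} = Γ^k_{ji}):
Γ^θ_{φ φ} = -sin(2*θ)/2
Γ^φ_{θ φ} = 1/tan(θ)
Ricci tensor (R_{ij} = R^k_{ikj}): R_{θθ} = 1, R_{θφ} = 0, R_{φφ} = sin(θ)^2
Inverse metric: g^{θθ} = 1, g^{φφ} = 1/sin(θ)^2
R = g^{ij} R_{ij} = (1)(1) + (1/sin(θ)^2)(sin(θ)^2) = 2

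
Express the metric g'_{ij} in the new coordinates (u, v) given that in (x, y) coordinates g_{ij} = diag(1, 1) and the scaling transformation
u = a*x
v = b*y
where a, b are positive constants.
Invert the transformation: x = u/a, y = v/b
g'_{ij} = (∂x^k/∂x'^i)(∂x^l/∂x'^j) g_{kl}; with g_{kl} = δ_{kl} this is Σ_k (∂x^k/∂x'^i)(∂x^k/∂x'^j).
Jacobian: ∂x/∂u = 1/a, ∂x/∂v = 0, ∂y/∂u = 0, ∂y/∂v = 1/b
g'_{uu} = (1/a)(1/a) + (0)(0) = 1/a^2
g'_{uv} = (1/a)(0) + (0)(1/b) = 0
g'_{vv} = (0)(0) + (1/b)(1/b) = 1/b^2
g'_{ij} = diag(1/a^2, 1/b^2)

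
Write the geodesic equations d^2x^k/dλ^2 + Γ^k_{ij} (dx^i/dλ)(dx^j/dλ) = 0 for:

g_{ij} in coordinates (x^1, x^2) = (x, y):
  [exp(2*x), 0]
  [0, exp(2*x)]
Geodesic equation: d^2x^k/dλ^2 + Γ^k_{ij} (dx^i/dλ)(dx^j/dλ) = 0.
Non-zero Christoffel symbols:
Γ^x_{x x} = 1
Γ^x_{y y} = -1
Γ^y_{x y} = 1
Substituting (the symmetric pair Γ^k_{ij}, Γ^k_{ji} combines into a factor 2):
d^2x/dλ^2 + (dx/dλ)^2 - (dy/dλ)^2 = 0
d^2y/dλ^2 + 2 (dx/dλ)(dy/dλ) = 0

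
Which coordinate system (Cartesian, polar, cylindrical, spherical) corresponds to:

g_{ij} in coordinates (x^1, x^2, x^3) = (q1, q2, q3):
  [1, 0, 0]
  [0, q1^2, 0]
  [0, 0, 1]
The line element ds^2 = dq1^2 + q1^2 dq2^2 + dq3^2 is dr^2 + r^2 dθ^2 + dz^2 with q1 = r, q2 = θ, q3 = z.
cylindrical coordinates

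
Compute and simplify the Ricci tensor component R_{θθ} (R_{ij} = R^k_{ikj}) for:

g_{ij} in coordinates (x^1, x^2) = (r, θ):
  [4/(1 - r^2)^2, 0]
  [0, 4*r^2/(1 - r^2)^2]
Non-zero Christoffel symbols (Γ^k_{ij} = Γ^k_{ji}):
Γ^r_{r r} = 2*r/(1 - r^2)
Γ^r_{θ θ} = (r^3 + r)/(r^2 - 1)
Γ^θ_{r θ} = (-r^2 - 1)/(r^3 - r)
R^r_{θ r θ} = ∂_r Γ^r_{θ θ} - ∂_θ Γ^r_{θ r} + Γ^r_{r m} Γ^m_{θ θ} - Γ^r_{θ m} Γ^m_{θ r}
  = ((r^4 - 4*r^2 - 1)/(r^2 - 1)^2) - (0) + (-2*r^2*(r^2 + 1)/(r^2 - 1)^2) - (-(r^2 + 1)^2/(r^2 - 1)^2) = -4*r^2/(r^2 - 1)^2
R^θ_{θ θ θ} = 0 (a repeated index in an antisymmetric pair)
R_{θθ} = R^r_{θ r θ} + R^θ_{θ θ θ} = (-4*r^2/(r^2 - 1)^2) + (0) = -4*r^2/(r^2 - 1)^2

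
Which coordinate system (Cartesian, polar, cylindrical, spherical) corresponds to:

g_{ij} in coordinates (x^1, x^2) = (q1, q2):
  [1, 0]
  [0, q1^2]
The line element ds^2 = dq1^2 + q1^2 dq2^2 is dr^2 + r^2 dθ^2 with q1 = r, q2 = θ.
polar coordinates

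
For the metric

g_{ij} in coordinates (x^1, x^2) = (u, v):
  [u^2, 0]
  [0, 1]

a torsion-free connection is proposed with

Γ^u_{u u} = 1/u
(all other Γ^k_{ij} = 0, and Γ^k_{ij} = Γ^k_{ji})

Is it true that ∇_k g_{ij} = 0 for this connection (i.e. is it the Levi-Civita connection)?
Using ∇_k g_{ij} = ∂_k g_{ij} - Γ^m_{ki} g_{mj} - Γ^m_{kj} g_{im}:
e.g. ∇_u g_{uu} = (2*u) - (u) - (u) = 0
Every component ∇_k g_{ij} vanishes: the connection is metric compatible.
Yes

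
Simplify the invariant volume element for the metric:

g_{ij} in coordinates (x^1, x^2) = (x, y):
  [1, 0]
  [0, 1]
det(g) = 1
√|det(g)| = 1
Volume element: dV = 1 dx dy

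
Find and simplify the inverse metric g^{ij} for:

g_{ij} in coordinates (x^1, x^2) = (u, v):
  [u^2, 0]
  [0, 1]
The metric is diagonal, so g^{ij} is diagonal with entries 1/g_{ii}: diag(1/(u^2), 1).
g^{ij}:
  [1/u^2, 0]
  [0, 1]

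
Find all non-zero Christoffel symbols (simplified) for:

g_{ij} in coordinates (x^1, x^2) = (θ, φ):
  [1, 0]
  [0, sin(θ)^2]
Using Γ^k_{ij} = (1/2) g^{km} (∂_i g_{mj} + ∂_j g_{mi} - ∂_m g_{ij}); the metric is diagonal, so only the m = k term contributes.
Non-zero symbols (using the symmetry Γ^k_{ij} = Γ^k_{ji}):
Γ^θ_{φ φ} = (1/2) g^{θθ} (∂_φ g_{θφ} + ∂_φ g_{θφ} - ∂_θ g_{φφ}) = (1/2)(1)((0) + (0) - (sin(2*θ))) = -sin(2*θ)/2
Γ^φ_{θ φ} = (1/2) g^{φφ} (∂_θ g_{φφ} + ∂_φ g_{φθ} - ∂_φ g_{θφ}) = (1/2)(1/sin(θ)^2)((sin(2*θ)) + (0) - (0)) = 1/tan(θ)
All other Christoffel symbols are zero.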